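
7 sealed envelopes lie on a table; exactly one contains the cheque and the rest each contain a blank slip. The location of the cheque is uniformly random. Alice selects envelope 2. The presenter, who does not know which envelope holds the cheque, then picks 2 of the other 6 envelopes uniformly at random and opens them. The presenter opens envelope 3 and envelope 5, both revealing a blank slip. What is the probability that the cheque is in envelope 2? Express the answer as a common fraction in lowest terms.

1/5

Because the presenter chose which envelopes to open without knowing where the cheque is, the choice is independent of the prize location. Learning that none of the 2 opened envelopes holds the cheque simply rules out those 2 locations and leaves the remaining 5 envelopes still equally likely by symmetry.
So P(the cheque in envelope 2) = 1/5.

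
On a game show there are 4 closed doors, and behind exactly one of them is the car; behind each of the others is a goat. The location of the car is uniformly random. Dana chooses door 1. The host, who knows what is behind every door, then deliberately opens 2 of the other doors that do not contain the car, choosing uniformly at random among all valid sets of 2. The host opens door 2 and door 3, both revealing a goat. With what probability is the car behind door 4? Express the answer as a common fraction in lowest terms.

3/4

Apply Bayes' rule, conditioning on where the car actually is.
If it is behind door 1 (prior 1/4): the host has 3 equally likely choices, so probability 1/3; weight (1/4)·(1/3) = 1/12.
If it is behind either of doors 2 and 3 (prior 1/4 each): that door was opened and seen not to hold the prize — ruled out; weight (1/4)·0 = 0 each.
If it is behind door 4 (prior 1/4): the host has no choice, probability 1; weight (1/4)·1 = 1/4.
The weights sum to 1/3.
So P(the car behind door 4 | the host opened door 2 and door 3) = (1/4) / (1/3) = 3/4.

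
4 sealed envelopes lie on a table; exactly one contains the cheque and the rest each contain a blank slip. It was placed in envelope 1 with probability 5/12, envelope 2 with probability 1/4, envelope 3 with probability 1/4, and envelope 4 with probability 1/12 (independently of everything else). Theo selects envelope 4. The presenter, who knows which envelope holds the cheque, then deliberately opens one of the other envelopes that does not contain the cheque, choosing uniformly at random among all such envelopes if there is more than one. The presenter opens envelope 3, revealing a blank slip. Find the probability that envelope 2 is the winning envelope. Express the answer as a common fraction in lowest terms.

Condition on the true location of the cheque.
If it is in envelope 1 (prior 5/12): the presenter has 2 equally likely choices, so probability 1/2; weight (5/12)·(1/2) = 5/24.
If it is in envelope 2 (prior 1/4): the presenter has 2 equally likely choices, so probability 1/2; weight (1/4)·(1/2) = 1/8.
If it is in envelope 3 (prior 1/4): the presenter opened envelope 3, so this case is ruled out; weight (1/4)·0 = 0.
If it is in envelope 4 (prior 1/12): the presenter has 3 equally likely choices, so probability 1/3; weight (1/12)·(1/3) = 1/36.
The weights sum to 13/36.
So P(the cheque in envelope 2 | the presenter opened envelope 3) = (1/8) / (13/36) = 9/26.

9/26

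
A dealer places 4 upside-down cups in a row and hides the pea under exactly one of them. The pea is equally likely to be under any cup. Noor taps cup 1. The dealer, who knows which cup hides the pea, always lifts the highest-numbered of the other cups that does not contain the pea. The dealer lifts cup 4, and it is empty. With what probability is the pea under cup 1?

1/3

Apply Bayes' rule, conditioning on where the pea actually is.
If it is under any of cups 1, 2, and 3 (prior 1/4 each): cup 4 is the highest-numbered option available, probability 1; weight (1/4)·1 = 1/4 each.
If it is under cup 4 (prior 1/4): the dealer opened cup 4, so this case is ruled out; weight (1/4)·0 = 0.
The weights sum to 3/4.
So P(the pea under cup 1 | the dealer opened cup 4) = (1/4) / (3/4) = 1/3.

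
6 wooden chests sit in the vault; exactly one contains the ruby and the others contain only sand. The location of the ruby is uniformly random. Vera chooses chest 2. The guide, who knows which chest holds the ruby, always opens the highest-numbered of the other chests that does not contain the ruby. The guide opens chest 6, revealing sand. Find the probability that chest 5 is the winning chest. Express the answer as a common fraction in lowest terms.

1/5

Apply Bayes' rule, conditioning on where the ruby actually is.
If it is in any of chests 1, 2, 3, 4, and 5 (prior 1/6 each): chest 6 is the highest-numbered option available, probability 1; weight (1/6)·1 = 1/6 each.
If it is in chest 6 (prior 1/6): the guide opened chest 6, so this case is ruled out; weight (1/6)·0 = 0.
The weights sum to 5/6.
So P(the ruby in chest 5 | the guide opened chest 6) = (1/6) / (5/6) = 1/5.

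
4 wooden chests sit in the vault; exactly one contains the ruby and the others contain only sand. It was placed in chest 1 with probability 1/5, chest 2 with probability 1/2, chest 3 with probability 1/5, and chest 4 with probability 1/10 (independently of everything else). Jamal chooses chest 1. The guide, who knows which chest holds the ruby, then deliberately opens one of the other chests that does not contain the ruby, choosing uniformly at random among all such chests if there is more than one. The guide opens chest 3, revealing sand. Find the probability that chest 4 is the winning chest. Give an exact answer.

3/22

Consider each possible location of the ruby in turn.
If it is in chest 1 (prior 1/5): the guide has 3 equally likely choices, so probability 1/3; weight (1/5)·(1/3) = 1/15.
If it is in chest 2 (prior 1/2): the guide has 2 equally likely choices, so probability 1/2; weight (1/2)·(1/2) = 1/4.
If it is in chest 3 (prior 1/5): the guide opened chest 3, so this case is ruled out; weight (1/5)·0 = 0.
If it is in chest 4 (prior 1/10): the guide has 2 equally likely choices, so probability 1/2; weight (1/10)·(1/2) = 1/20.
The weights sum to 11/30.
So P(the ruby in chest 4 | the guide opened chest 3) = (1/20) / (11/30) = 3/22.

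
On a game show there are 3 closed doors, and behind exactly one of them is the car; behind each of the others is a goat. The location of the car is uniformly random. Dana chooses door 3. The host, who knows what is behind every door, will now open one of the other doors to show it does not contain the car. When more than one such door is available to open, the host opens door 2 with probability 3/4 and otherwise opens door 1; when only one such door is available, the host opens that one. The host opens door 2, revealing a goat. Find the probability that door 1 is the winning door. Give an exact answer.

4/7

Consider each possible location of the car in turn.
If it is behind door 1 (prior 1/3): only door 2 is available, probability 1; weight (1/3)·1 = 1/3.
If it is behind door 2 (prior 1/3): the host opened door 2, so this case is ruled out; weight (1/3)·0 = 0.
If it is behind door 3 (prior 1/3): door 2 is available, opened with probability 3/4; weight (1/3)·(3/4) = 1/4.
The weights sum to 7/12.
So P(the car behind door 1 | the host opened door 2) = (1/3) / (7/12) = 4/7.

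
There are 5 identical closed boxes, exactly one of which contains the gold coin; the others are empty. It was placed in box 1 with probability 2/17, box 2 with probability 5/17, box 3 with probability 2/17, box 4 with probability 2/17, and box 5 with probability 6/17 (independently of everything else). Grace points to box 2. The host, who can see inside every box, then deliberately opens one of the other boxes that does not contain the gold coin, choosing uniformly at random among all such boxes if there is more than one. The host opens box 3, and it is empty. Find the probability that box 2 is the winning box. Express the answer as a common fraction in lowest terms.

3/11

Condition on the true location of the gold coin.
If it is in either of boxes 1 and 4 (prior 2/17 each): the host has 3 equally likely choices, so probability 1/3; weight (2/17)·(1/3) = 2/51 each.
If it is in box 2 (prior 5/17): the host has 4 equally likely choices, so probability 1/4; weight (5/17)·(1/4) = 5/68.
If it is in box 3 (prior 2/17): the host opened box 3, so this case is ruled out; weight (2/17)·0 = 0.
If it is in box 5 (prior 6/17): the host has 3 equally likely choices, so probability 1/3; weight (6/17)·(1/3) = 2/17.
The weights sum to 55/204.
So P(the gold coin in box 2 | the host opened box 3) = (5/68) / (55/204) = 3/11.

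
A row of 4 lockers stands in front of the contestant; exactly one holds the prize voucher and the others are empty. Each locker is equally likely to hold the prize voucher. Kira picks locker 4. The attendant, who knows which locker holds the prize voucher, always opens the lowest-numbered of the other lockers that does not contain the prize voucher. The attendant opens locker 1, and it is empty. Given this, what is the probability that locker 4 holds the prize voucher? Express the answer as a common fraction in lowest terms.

Apply Bayes' rule, conditioning on where the prize voucher actually is.
If it is in locker 1 (prior 1/4): the attendant opened locker 1, so this case is ruled out; weight (1/4)·0 = 0.
If it is in any of lockers 2, 3, and 4 (prior 1/4 each): locker 1 is the lowest-numbered option available, probability 1; weight (1/4)·1 = 1/4 each.
The weights sum to 3/4.
So P(the prize voucher in locker 4 | the attendant opened locker 1) = (1/4) / (3/4) = 1/3.

1/3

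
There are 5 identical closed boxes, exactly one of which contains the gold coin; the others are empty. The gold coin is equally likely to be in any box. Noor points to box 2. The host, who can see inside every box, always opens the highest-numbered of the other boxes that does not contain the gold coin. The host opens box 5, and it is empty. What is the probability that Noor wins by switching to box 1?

Condition on the true location of the gold coin.
If it is in any of boxes 1, 2, 3, and 4 (prior 1/5 each): box 5 is the highest-numbered option available, probability 1; weight (1/5)·1 = 1/5 each.
If it is in box 5 (prior 1/5): the host opened box 5, so this case is ruled out; weight (1/5)·0 = 0.
The weights sum to 4/5.
So P(the gold coin in box 1 | the host opened box 5) = (1/5) / (4/5) = 1/4.

1/4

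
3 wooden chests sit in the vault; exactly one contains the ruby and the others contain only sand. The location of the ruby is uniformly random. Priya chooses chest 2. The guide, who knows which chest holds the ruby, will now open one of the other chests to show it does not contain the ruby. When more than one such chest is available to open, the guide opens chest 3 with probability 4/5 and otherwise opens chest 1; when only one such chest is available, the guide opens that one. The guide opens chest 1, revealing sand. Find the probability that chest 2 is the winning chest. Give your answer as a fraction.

Apply Bayes' rule, conditioning on where the ruby actually is.
If it is in chest 1 (prior 1/3): the guide opened chest 1, so this case is ruled out; weight (1/3)·0 = 0.
If it is in chest 2 (prior 1/3): chest 3 is available but not opened, probability 1/5; weight (1/3)·(1/5) = 1/15.
If it is in chest 3 (prior 1/3): only chest 1 is available, probability 1; weight (1/3)·1 = 1/3.
The weights sum to 2/5.
So P(the ruby in chest 2 | the guide opened chest 1) = (1/15) / (2/5) = 1/6.

1/6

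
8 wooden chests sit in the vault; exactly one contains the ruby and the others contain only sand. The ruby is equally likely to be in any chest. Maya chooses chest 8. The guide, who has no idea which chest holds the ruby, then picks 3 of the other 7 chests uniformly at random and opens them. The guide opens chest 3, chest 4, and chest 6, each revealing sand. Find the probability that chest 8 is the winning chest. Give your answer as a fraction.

1/5

Apply Bayes' rule, conditioning on where the ruby actually is.
If it is in any of chests 1, 2, 5, 7, and 8 (prior 1/8 each): the guide picks exactly this set with probability 1/35 regardless, and none is the prize; weight (1/8)·(1/35) = 1/280 each.
If it is in any of chests 3, 4, and 6 (prior 1/8 each): that chest was opened and seen not to hold the prize — ruled out; weight (1/8)·0 = 0 each.
The weights sum to 1/56.
So P(the ruby in chest 8 | the guide opened chest 3, chest 4, and chest 6) = (1/280) / (1/56) = 1/5.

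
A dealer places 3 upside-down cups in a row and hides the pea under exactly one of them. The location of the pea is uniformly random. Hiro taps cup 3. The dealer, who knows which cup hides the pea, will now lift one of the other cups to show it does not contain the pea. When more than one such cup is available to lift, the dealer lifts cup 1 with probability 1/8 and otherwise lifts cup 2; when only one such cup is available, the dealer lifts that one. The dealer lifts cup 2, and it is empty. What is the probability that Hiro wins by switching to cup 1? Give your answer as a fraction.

Consider each possible location of the pea in turn.
If it is under cup 1 (prior 1/3): only cup 2 is available, probability 1; weight (1/3)·1 = 1/3.
If it is under cup 2 (prior 1/3): the dealer opened cup 2, so this case is ruled out; weight (1/3)·0 = 0.
If it is under cup 3 (prior 1/3): cup 1 is available but not opened, probability 7/8; weight (1/3)·(7/8) = 7/24.
The weights sum to 5/8.
So P(the pea under cup 1 | the dealer opened cup 2) = (1/3) / (5/8) = 8/15.

8/15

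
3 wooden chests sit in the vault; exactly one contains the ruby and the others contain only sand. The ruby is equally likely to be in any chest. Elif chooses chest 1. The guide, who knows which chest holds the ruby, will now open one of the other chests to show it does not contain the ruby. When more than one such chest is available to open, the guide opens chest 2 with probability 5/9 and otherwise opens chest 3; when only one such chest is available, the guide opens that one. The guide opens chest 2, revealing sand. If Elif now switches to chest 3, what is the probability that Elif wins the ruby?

Apply Bayes' rule, conditioning on where the ruby actually is.
If it is in chest 1 (prior 1/3): chest 2 is available, opened with probability 5/9; weight (1/3)·(5/9) = 5/27.
If it is in chest 2 (prior 1/3): the guide opened chest 2, so this case is ruled out; weight (1/3)·0 = 0.
If it is in chest 3 (prior 1/3): only chest 2 is available, probability 1; weight (1/3)·1 = 1/3.
The weights sum to 14/27.
So P(the ruby in chest 3 | the guide opened chest 2) = (1/3) / (14/27) = 9/14.

9/14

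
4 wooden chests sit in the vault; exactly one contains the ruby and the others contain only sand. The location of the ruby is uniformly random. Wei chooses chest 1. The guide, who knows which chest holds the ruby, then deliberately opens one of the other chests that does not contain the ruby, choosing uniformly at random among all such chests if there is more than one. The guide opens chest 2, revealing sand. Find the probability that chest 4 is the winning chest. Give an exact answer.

3/8

Condition on the true location of the ruby.
If it is in chest 1 (prior 1/4): the guide has 3 equally likely choices, so probability 1/3; weight (1/4)·(1/3) = 1/12.
If it is in chest 2 (prior 1/4): the guide opened chest 2, so this case is ruled out; weight (1/4)·0 = 0.
If it is in either of chests 3 and 4 (prior 1/4 each): the guide has 2 equally likely choices, so probability 1/2; weight (1/4)·(1/2) = 1/8 each.
The weights sum to 1/3.
So P(the ruby in chest 4 | the guide opened chest 2) = (1/8) / (1/3) = 3/8.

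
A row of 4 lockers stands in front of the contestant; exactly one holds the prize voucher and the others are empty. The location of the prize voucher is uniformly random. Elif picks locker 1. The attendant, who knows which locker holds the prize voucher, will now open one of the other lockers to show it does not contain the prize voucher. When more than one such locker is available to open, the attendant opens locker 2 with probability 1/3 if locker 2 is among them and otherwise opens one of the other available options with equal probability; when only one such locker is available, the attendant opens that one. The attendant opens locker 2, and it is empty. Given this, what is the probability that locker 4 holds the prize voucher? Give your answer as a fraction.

Apply Bayes' rule, conditioning on where the prize voucher actually is.
If it is in any of lockers 1, 3, and 4 (prior 1/4 each): locker 2 is available, opened with probability 1/3; weight (1/4)·(1/3) = 1/12 each.
If it is in locker 2 (prior 1/4): the attendant opened locker 2, so this case is ruled out; weight (1/4)·0 = 0.
The weights sum to 1/4.
So P(the prize voucher in locker 4 | the attendant opened locker 2) = (1/12) / (1/4) = 1/3.

1/3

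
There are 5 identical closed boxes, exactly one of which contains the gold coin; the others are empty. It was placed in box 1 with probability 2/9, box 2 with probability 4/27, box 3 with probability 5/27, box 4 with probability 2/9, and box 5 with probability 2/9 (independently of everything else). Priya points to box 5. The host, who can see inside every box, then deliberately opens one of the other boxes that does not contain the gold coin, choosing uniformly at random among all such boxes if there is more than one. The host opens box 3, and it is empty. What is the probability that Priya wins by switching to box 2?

8/41

Apply Bayes' rule, conditioning on where the gold coin actually is.
If it is in either of boxes 1 and 4 (prior 2/9 each): the host has 3 equally likely choices, so probability 1/3; weight (2/9)·(1/3) = 2/27 each.
If it is in box 2 (prior 4/27): the host has 3 equally likely choices, so probability 1/3; weight (4/27)·(1/3) = 4/81.
If it is in box 3 (prior 5/27): the host opened box 3, so this case is ruled out; weight (5/27)·0 = 0.
If it is in box 5 (prior 2/9): the host has 4 equally likely choices, so probability 1/4; weight (2/9)·(1/4) = 1/18.
The weights sum to 41/162.
So P(the gold coin in box 2 | the host opened box 3) = (4/81) / (41/162) = 8/41.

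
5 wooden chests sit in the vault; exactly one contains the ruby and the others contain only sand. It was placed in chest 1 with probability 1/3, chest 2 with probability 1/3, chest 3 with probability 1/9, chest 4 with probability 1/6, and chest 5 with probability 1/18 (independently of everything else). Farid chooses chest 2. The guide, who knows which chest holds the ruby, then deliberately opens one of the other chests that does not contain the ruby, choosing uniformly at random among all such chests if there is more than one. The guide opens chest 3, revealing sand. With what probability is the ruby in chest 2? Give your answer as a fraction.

9/29

Condition on the true location of the ruby.
If it is in chest 1 (prior 1/3): the guide has 3 equally likely choices, so probability 1/3; weight (1/3)·(1/3) = 1/9.
If it is in chest 2 (prior 1/3): the guide has 4 equally likely choices, so probability 1/4; weight (1/3)·(1/4) = 1/12.
If it is in chest 3 (prior 1/9): the guide opened chest 3, so this case is ruled out; weight (1/9)·0 = 0.
If it is in chest 4 (prior 1/6): the guide has 3 equally likely choices, so probability 1/3; weight (1/6)·(1/3) = 1/18.
If it is in chest 5 (prior 1/18): the guide has 3 equally likely choices, so probability 1/3; weight (1/18)·(1/3) = 1/54.
The weights sum to 29/108.
So P(the ruby in chest 2 | the guide opened chest 3) = (1/12) / (29/108) = 9/29.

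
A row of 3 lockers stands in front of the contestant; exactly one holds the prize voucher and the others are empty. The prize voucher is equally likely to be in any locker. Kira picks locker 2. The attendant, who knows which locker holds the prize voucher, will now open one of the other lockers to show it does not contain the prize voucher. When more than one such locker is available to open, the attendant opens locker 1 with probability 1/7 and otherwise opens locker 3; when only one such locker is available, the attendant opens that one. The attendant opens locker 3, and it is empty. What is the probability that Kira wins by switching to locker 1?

7/13

Apply Bayes' rule, conditioning on where the prize voucher actually is.
If it is in locker 1 (prior 1/3): only locker 3 is available, probability 1; weight (1/3)·1 = 1/3.
If it is in locker 2 (prior 1/3): locker 1 is available but not opened, probability 6/7; weight (1/3)·(6/7) = 2/7.
If it is in locker 3 (prior 1/3): the attendant opened locker 3, so this case is ruled out; weight (1/3)·0 = 0.
The weights sum to 13/21.
So P(the prize voucher in locker 1 | the attendant opened locker 3) = (1/3) / (13/21) = 7/13.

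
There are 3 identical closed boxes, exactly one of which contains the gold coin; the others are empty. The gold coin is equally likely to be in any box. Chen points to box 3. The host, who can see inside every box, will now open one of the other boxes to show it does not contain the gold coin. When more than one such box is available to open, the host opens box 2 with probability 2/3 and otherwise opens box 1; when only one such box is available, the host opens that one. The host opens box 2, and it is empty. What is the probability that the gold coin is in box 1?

3/5

Apply Bayes' rule, conditioning on where the gold coin actually is.
If it is in box 1 (prior 1/3): only box 2 is available, probability 1; weight (1/3)·1 = 1/3.
If it is in box 2 (prior 1/3): the host opened box 2, so this case is ruled out; weight (1/3)·0 = 0.
If it is in box 3 (prior 1/3): box 2 is available, opened with probability 2/3; weight (1/3)·(2/3) = 2/9.
The weights sum to 5/9.
So P(the gold coin in box 1 | the host opened box 2) = (1/3) / (5/9) = 3/5.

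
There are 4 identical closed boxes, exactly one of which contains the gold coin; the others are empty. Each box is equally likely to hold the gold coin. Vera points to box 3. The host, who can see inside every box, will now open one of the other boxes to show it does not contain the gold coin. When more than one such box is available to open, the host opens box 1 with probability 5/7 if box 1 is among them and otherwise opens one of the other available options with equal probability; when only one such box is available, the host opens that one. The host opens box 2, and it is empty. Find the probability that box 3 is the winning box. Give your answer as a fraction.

Condition on the true location of the gold coin.
If it is in box 1 (prior 1/4): box 1 holds the prize so is unavailable; the host chooses uniformly among the 2 others, probability 1/2; weight (1/4)·(1/2) = 1/8.
If it is in box 2 (prior 1/4): the host opened box 2, so this case is ruled out; weight (1/4)·0 = 0.
If it is in box 3 (prior 1/4): box 1 is available but not opened; box 2 gets probability (1 − 5/7)/2 = 1/7; weight (1/4)·(1/7) = 1/28.
If it is in box 4 (prior 1/4): box 1 is available but not opened, probability 2/7; weight (1/4)·(2/7) = 1/14.
The weights sum to 13/56.
So P(the gold coin in box 3 | the host opened box 2) = (1/28) / (13/56) = 2/13.

2/13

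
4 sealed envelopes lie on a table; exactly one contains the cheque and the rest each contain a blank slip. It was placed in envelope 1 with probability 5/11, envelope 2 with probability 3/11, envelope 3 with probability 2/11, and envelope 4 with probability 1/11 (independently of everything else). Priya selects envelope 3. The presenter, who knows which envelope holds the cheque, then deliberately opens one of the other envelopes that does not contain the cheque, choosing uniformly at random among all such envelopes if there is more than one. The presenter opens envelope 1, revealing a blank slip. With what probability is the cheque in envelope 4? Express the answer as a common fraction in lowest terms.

3/16

Consider each possible location of the cheque in turn.
If it is in envelope 1 (prior 5/11): the presenter opened envelope 1, so this case is ruled out; weight (5/11)·0 = 0.
If it is in envelope 2 (prior 3/11): the presenter has 2 equally likely choices, so probability 1/2; weight (3/11)·(1/2) = 3/22.
If it is in envelope 3 (prior 2/11): the presenter has 3 equally likely choices, so probability 1/3; weight (2/11)·(1/3) = 2/33.
If it is in envelope 4 (prior 1/11): the presenter has 2 equally likely choices, so probability 1/2; weight (1/11)·(1/2) = 1/22.
The weights sum to 8/33.
So P(the cheque in envelope 4 | the presenter opened envelope 1) = (1/22) / (8/33) = 3/16.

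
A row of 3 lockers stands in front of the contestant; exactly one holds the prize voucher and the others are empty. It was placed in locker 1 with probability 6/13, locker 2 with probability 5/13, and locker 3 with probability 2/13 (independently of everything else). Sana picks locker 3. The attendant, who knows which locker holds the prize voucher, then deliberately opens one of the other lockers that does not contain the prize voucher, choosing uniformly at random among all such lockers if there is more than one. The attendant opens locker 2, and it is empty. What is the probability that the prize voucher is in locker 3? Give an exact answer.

Apply Bayes' rule, conditioning on where the prize voucher actually is.
If it is in locker 1 (prior 6/13): the attendant has no choice, probability 1; weight (6/13)·1 = 6/13.
If it is in locker 2 (prior 5/13): the attendant opened locker 2, so this case is ruled out; weight (5/13)·0 = 0.
If it is in locker 3 (prior 2/13): the attendant has 2 equally likely choices, so probability 1/2; weight (2/13)·(1/2) = 1/13.
The weights sum to 7/13.
So P(the prize voucher in locker 3 | the attendant opened locker 2) = (1/13) / (7/13) = 1/7.

1/7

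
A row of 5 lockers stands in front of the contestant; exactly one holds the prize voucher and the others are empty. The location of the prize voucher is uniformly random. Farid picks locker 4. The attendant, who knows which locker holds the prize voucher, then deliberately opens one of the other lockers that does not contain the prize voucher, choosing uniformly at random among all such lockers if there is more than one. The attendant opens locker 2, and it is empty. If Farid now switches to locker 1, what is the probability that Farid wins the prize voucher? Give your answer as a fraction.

4/15

Apply Bayes' rule, conditioning on where the prize voucher actually is.
If it is in any of lockers 1, 3, and 5 (prior 1/5 each): the attendant has 3 equally likely choices, so probability 1/3; weight (1/5)·(1/3) = 1/15 each.
If it is in locker 2 (prior 1/5): the attendant opened locker 2, so this case is ruled out; weight (1/5)·0 = 0.
If it is in locker 4 (prior 1/5): the attendant has 4 equally likely choices, so probability 1/4; weight (1/5)·(1/4) = 1/20.
The weights sum to 1/4.
So P(the prize voucher in locker 1 | the attendant opened locker 2) = (1/15) / (1/4) = 4/15.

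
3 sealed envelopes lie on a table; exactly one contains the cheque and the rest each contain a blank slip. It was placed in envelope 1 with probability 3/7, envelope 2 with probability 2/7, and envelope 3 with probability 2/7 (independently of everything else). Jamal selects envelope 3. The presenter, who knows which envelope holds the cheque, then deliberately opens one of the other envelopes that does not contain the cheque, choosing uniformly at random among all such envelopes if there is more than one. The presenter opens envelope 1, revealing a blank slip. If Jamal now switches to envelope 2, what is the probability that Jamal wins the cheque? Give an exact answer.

2/3

Consider each possible location of the cheque in turn.
If it is in envelope 1 (prior 3/7): the presenter opened envelope 1, so this case is ruled out; weight (3/7)·0 = 0.
If it is in envelope 2 (prior 2/7): the presenter has no choice, probability 1; weight (2/7)·1 = 2/7.
If it is in envelope 3 (prior 2/7): the presenter has 2 equally likely choices, so probability 1/2; weight (2/7)·(1/2) = 1/7.
The weights sum to 3/7.
So P(the cheque in envelope 2 | the presenter opened envelope 1) = (2/7) / (3/7) = 2/3.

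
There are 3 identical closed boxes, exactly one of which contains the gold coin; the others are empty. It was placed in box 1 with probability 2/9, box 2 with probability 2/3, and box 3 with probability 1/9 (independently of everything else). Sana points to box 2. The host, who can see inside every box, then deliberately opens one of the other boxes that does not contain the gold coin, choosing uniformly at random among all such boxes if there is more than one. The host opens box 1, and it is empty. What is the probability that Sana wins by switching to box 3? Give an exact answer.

Condition on the true location of the gold coin.
If it is in box 1 (prior 2/9): the host opened box 1, so this case is ruled out; weight (2/9)·0 = 0.
If it is in box 2 (prior 2/3): the host has 2 equally likely choices, so probability 1/2; weight (2/3)·(1/2) = 1/3.
If it is in box 3 (prior 1/9): the host has no choice, probability 1; weight (1/9)·1 = 1/9.
The weights sum to 4/9.
So P(the gold coin in box 3 | the host opened box 1) = (1/9) / (4/9) = 1/4.

1/4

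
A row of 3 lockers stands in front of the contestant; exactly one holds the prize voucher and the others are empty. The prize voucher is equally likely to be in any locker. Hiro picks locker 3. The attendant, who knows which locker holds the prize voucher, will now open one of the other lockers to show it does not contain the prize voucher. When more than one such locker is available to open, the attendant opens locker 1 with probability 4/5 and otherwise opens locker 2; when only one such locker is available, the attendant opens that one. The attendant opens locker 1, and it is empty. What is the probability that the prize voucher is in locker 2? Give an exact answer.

5/9

Condition on the true location of the prize voucher.
If it is in locker 1 (prior 1/3): the attendant opened locker 1, so this case is ruled out; weight (1/3)·0 = 0.
If it is in locker 2 (prior 1/3): only locker 1 is available, probability 1; weight (1/3)·1 = 1/3.
If it is in locker 3 (prior 1/3): locker 1 is available, opened with probability 4/5; weight (1/3)·(4/5) = 4/15.
The weights sum to 3/5.
So P(the prize voucher in locker 2 | the attendant opened locker 1) = (1/3) / (3/5) = 5/9.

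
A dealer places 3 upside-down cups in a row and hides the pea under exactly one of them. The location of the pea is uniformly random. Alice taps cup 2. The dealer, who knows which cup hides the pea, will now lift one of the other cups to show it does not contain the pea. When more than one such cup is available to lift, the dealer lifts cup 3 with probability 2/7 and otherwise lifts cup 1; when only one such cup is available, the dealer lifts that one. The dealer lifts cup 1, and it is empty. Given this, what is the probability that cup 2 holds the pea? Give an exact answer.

Consider each possible location of the pea in turn.
If it is under cup 1 (prior 1/3): the dealer opened cup 1, so this case is ruled out; weight (1/3)·0 = 0.
If it is under cup 2 (prior 1/3): cup 3 is available but not opened, probability 5/7; weight (1/3)·(5/7) = 5/21.
If it is under cup 3 (prior 1/3): only cup 1 is available, probability 1; weight (1/3)·1 = 1/3.
The weights sum to 4/7.
So P(the pea under cup 2 | the dealer opened cup 1) = (5/21) / (4/7) = 5/12.

5/12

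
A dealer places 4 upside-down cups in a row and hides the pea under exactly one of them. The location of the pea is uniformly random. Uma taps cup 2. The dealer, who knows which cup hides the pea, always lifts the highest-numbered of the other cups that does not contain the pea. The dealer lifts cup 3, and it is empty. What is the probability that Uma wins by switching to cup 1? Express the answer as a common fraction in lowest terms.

Condition on the true location of the pea.
If it is under either of cups 1 and 2 (prior 1/4 each): the dealer would have opened cup 4 instead, probability 0; weight (1/4)·0 = 0 each.
If it is under cup 3 (prior 1/4): the dealer opened cup 3, so this case is ruled out; weight (1/4)·0 = 0.
If it is under cup 4 (prior 1/4): cup 3 is the highest-numbered option available, probability 1; weight (1/4)·1 = 1/4.
The weights sum to 1/4.
So P(the pea under cup 1 | the dealer opened cup 3) = 0 / (1/4) = 0.

0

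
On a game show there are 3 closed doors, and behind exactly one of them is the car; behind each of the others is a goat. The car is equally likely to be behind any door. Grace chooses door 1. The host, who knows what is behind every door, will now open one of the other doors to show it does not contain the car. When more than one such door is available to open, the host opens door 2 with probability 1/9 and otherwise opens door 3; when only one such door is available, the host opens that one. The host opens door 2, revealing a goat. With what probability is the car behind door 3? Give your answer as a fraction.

9/10

Apply Bayes' rule, conditioning on where the car actually is.
If it is behind door 1 (prior 1/3): door 2 is available, opened with probability 1/9; weight (1/3)·(1/9) = 1/27.
If it is behind door 2 (prior 1/3): the host opened door 2, so this case is ruled out; weight (1/3)·0 = 0.
If it is behind door 3 (prior 1/3): only door 2 is available, probability 1; weight (1/3)·1 = 1/3.
The weights sum to 10/27.
So P(the car behind door 3 | the host opened door 2) = (1/3) / (10/27) = 9/10.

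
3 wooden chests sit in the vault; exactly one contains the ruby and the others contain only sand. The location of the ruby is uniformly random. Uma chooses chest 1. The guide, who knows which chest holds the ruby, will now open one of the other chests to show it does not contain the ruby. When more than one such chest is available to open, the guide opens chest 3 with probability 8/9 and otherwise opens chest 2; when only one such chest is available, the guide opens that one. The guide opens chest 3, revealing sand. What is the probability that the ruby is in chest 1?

Consider each possible location of the ruby in turn.
If it is in chest 1 (prior 1/3): chest 3 is available, opened with probability 8/9; weight (1/3)·(8/9) = 8/27.
If it is in chest 2 (prior 1/3): only chest 3 is available, probability 1; weight (1/3)·1 = 1/3.
If it is in chest 3 (prior 1/3): the guide opened chest 3, so this case is ruled out; weight (1/3)·0 = 0.
The weights sum to 17/27.
So P(the ruby in chest 1 | the guide opened chest 3) = (8/27) / (17/27) = 8/17.

8/17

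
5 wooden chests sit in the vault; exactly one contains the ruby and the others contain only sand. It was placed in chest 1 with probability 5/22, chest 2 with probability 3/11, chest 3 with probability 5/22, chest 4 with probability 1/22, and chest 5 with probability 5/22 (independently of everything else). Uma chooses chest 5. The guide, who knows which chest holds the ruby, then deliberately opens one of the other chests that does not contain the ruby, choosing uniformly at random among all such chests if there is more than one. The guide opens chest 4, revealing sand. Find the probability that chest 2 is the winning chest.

24/79

Consider each possible location of the ruby in turn.
If it is in either of chests 1 and 3 (prior 5/22 each): the guide has 3 equally likely choices, so probability 1/3; weight (5/22)·(1/3) = 5/66 each.
If it is in chest 2 (prior 3/11): the guide has 3 equally likely choices, so probability 1/3; weight (3/11)·(1/3) = 1/11.
If it is in chest 4 (prior 1/22): the guide opened chest 4, so this case is ruled out; weight (1/22)·0 = 0.
If it is in chest 5 (prior 5/22): the guide has 4 equally likely choices, so probability 1/4; weight (5/22)·(1/4) = 5/88.
The weights sum to 79/264.
So P(the ruby in chest 2 | the guide opened chest 4) = (1/11) / (79/264) = 24/79.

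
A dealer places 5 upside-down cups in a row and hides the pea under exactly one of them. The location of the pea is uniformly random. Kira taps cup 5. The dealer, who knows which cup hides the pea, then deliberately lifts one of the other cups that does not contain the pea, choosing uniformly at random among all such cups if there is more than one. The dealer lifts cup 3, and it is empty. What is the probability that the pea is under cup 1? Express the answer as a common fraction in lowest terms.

Consider each possible location of the pea in turn.
If it is under any of cups 1, 2, and 4 (prior 1/5 each): the dealer has 3 equally likely choices, so probability 1/3; weight (1/5)·(1/3) = 1/15 each.
If it is under cup 3 (prior 1/5): the dealer opened cup 3, so this case is ruled out; weight (1/5)·0 = 0.
If it is under cup 5 (prior 1/5): the dealer has 4 equally likely choices, so probability 1/4; weight (1/5)·(1/4) = 1/20.
The weights sum to 1/4.
So P(the pea under cup 1 | the dealer opened cup 3) = (1/15) / (1/4) = 4/15.

4/15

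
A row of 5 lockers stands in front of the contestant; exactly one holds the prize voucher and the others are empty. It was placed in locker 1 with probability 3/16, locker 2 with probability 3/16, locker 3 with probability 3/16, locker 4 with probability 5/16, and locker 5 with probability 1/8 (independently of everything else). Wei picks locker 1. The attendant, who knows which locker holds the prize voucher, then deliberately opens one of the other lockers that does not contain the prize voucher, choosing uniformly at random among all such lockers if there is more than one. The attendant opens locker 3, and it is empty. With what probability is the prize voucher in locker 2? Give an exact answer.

Consider each possible location of the prize voucher in turn.
If it is in locker 1 (prior 3/16): the attendant has 4 equally likely choices, so probability 1/4; weight (3/16)·(1/4) = 3/64.
If it is in locker 2 (prior 3/16): the attendant has 3 equally likely choices, so probability 1/3; weight (3/16)·(1/3) = 1/16.
If it is in locker 3 (prior 3/16): the attendant opened locker 3, so this case is ruled out; weight (3/16)·0 = 0.
If it is in locker 4 (prior 5/16): the attendant has 3 equally likely choices, so probability 1/3; weight (5/16)·(1/3) = 5/48.
If it is in locker 5 (prior 1/8): the attendant has 3 equally likely choices, so probability 1/3; weight (1/8)·(1/3) = 1/24.
The weights sum to 49/192.
So P(the prize voucher in locker 2 | the attendant opened locker 3) = (1/16) / (49/192) = 12/49.

12/49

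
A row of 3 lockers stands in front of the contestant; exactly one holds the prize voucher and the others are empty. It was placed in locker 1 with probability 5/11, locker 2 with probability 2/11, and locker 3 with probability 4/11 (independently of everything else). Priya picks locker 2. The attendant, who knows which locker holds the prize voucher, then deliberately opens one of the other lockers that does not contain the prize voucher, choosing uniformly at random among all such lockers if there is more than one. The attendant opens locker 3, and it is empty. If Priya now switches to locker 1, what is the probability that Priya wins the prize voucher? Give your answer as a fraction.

Condition on the true location of the prize voucher.
If it is in locker 1 (prior 5/11): the attendant has no choice, probability 1; weight (5/11)·1 = 5/11.
If it is in locker 2 (prior 2/11): the attendant has 2 equally likely choices, so probability 1/2; weight (2/11)·(1/2) = 1/11.
If it is in locker 3 (prior 4/11): the attendant opened locker 3, so this case is ruled out; weight (4/11)·0 = 0.
The weights sum to 6/11.
So P(the prize voucher in locker 1 | the attendant opened locker 3) = (5/11) / (6/11) = 5/6.

5/6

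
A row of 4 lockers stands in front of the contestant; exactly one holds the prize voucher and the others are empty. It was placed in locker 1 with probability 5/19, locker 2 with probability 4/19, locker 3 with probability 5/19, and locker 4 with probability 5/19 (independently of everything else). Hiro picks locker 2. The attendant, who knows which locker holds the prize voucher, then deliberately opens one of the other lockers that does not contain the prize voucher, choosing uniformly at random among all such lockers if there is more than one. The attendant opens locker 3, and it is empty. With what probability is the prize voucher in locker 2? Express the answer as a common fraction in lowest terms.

Consider each possible location of the prize voucher in turn.
If it is in either of lockers 1 and 4 (prior 5/19 each): the attendant has 2 equally likely choices, so probability 1/2; weight (5/19)·(1/2) = 5/38 each.
If it is in locker 2 (prior 4/19): the attendant has 3 equally likely choices, so probability 1/3; weight (4/19)·(1/3) = 4/57.
If it is in locker 3 (prior 5/19): the attendant opened locker 3, so this case is ruled out; weight (5/19)·0 = 0.
The weights sum to 1/3.
So P(the prize voucher in locker 2 | the attendant opened locker 3) = (4/57) / (1/3) = 4/19.

4/19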